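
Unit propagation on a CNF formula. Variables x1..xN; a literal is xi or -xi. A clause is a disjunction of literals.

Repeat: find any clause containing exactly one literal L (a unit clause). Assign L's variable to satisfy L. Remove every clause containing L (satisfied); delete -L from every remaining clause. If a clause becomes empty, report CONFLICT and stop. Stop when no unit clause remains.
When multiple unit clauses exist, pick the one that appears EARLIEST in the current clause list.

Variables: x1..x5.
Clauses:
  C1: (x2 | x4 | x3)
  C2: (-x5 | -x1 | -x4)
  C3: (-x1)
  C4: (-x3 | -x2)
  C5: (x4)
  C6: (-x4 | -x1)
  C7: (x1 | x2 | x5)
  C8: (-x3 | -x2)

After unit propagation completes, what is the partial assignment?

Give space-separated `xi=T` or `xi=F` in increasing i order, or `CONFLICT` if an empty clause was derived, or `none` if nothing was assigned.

unit clause [-1] forces x1=F; simplify:
  drop 1 from [1, 2, 5] -> [2, 5]
  satisfied 3 clause(s); 5 remain; assigned so far: [1]
unit clause [4] forces x4=T; simplify:
  satisfied 2 clause(s); 3 remain; assigned so far: [1, 4]

Answer: x1=F x4=T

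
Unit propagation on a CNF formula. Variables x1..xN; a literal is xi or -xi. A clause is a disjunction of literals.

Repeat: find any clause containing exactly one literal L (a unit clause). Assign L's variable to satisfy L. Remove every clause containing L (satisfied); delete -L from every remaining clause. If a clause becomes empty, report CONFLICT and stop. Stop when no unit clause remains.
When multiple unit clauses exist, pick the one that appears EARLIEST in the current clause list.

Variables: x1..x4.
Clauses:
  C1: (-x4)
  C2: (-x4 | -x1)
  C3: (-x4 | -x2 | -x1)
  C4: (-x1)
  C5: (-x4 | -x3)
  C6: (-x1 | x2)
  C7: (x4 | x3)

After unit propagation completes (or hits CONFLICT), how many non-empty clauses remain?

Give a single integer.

unit clause [-4] forces x4=F; simplify:
  drop 4 from [4, 3] -> [3]
  satisfied 4 clause(s); 3 remain; assigned so far: [4]
unit clause [-1] forces x1=F; simplify:
  satisfied 2 clause(s); 1 remain; assigned so far: [1, 4]
unit clause [3] forces x3=T; simplify:
  satisfied 1 clause(s); 0 remain; assigned so far: [1, 3, 4]

Answer: 0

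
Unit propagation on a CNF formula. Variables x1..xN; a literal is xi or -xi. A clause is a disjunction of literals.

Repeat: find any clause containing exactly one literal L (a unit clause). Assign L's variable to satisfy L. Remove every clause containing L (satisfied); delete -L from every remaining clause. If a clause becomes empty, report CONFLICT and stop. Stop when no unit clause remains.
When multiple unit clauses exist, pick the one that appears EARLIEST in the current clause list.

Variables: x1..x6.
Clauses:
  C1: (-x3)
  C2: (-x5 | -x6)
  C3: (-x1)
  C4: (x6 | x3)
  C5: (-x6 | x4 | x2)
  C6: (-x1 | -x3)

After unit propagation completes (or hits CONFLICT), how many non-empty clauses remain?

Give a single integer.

unit clause [-3] forces x3=F; simplify:
  drop 3 from [6, 3] -> [6]
  satisfied 2 clause(s); 4 remain; assigned so far: [3]
unit clause [-1] forces x1=F; simplify:
  satisfied 1 clause(s); 3 remain; assigned so far: [1, 3]
unit clause [6] forces x6=T; simplify:
  drop -6 from [-5, -6] -> [-5]
  drop -6 from [-6, 4, 2] -> [4, 2]
  satisfied 1 clause(s); 2 remain; assigned so far: [1, 3, 6]
unit clause [-5] forces x5=F; simplify:
  satisfied 1 clause(s); 1 remain; assigned so far: [1, 3, 5, 6]

Answer: 1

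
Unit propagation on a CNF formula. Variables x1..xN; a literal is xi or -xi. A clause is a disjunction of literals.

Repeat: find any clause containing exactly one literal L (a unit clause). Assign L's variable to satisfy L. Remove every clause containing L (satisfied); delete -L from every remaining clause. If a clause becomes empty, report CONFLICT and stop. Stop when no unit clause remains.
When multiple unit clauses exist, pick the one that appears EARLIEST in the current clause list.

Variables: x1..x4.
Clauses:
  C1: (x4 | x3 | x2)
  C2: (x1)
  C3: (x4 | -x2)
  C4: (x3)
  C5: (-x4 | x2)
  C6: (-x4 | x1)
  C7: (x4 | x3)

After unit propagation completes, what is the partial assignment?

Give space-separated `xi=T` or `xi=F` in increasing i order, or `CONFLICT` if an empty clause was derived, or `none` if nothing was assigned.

unit clause [1] forces x1=T; simplify:
  satisfied 2 clause(s); 5 remain; assigned so far: [1]
unit clause [3] forces x3=T; simplify:
  satisfied 3 clause(s); 2 remain; assigned so far: [1, 3]

Answer: x1=T x3=T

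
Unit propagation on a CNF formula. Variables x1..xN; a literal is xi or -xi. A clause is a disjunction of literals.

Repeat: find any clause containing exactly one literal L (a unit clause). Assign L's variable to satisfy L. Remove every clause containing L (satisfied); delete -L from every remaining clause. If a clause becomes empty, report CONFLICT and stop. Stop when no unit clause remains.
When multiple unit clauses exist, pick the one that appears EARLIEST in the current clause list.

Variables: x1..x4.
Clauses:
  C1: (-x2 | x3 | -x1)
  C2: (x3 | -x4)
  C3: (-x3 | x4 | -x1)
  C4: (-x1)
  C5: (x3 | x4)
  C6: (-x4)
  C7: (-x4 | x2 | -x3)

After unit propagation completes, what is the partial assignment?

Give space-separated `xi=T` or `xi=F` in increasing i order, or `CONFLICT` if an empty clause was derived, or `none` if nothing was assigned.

Answer: x1=F x3=T x4=F

Derivation:
unit clause [-1] forces x1=F; simplify:
  satisfied 3 clause(s); 4 remain; assigned so far: [1]
unit clause [-4] forces x4=F; simplify:
  drop 4 from [3, 4] -> [3]
  satisfied 3 clause(s); 1 remain; assigned so far: [1, 4]
unit clause [3] forces x3=T; simplify:
  satisfied 1 clause(s); 0 remain; assigned so far: [1, 3, 4]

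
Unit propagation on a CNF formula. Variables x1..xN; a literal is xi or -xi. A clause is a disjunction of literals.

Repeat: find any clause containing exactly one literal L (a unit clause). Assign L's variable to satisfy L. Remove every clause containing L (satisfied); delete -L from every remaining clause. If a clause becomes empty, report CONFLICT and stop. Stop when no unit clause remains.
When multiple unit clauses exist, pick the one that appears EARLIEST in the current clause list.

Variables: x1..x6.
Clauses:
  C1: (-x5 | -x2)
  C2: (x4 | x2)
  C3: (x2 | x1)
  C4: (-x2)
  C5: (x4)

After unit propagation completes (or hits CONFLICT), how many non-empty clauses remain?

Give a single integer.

Answer: 0

Derivation:
unit clause [-2] forces x2=F; simplify:
  drop 2 from [4, 2] -> [4]
  drop 2 from [2, 1] -> [1]
  satisfied 2 clause(s); 3 remain; assigned so far: [2]
unit clause [4] forces x4=T; simplify:
  satisfied 2 clause(s); 1 remain; assigned so far: [2, 4]
unit clause [1] forces x1=T; simplify:
  satisfied 1 clause(s); 0 remain; assigned so far: [1, 2, 4]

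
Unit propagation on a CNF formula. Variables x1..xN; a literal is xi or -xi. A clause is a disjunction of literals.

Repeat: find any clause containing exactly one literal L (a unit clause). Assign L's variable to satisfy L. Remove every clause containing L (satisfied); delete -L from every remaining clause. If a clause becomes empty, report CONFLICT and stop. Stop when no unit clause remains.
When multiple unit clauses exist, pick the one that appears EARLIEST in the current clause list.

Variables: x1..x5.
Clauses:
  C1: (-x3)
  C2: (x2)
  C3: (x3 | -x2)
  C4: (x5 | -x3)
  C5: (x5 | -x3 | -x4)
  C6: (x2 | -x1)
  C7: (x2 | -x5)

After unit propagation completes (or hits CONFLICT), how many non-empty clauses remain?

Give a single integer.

Answer: 0

Derivation:
unit clause [-3] forces x3=F; simplify:
  drop 3 from [3, -2] -> [-2]
  satisfied 3 clause(s); 4 remain; assigned so far: [3]
unit clause [2] forces x2=T; simplify:
  drop -2 from [-2] -> [] (empty!)
  satisfied 3 clause(s); 1 remain; assigned so far: [2, 3]
CONFLICT (empty clause)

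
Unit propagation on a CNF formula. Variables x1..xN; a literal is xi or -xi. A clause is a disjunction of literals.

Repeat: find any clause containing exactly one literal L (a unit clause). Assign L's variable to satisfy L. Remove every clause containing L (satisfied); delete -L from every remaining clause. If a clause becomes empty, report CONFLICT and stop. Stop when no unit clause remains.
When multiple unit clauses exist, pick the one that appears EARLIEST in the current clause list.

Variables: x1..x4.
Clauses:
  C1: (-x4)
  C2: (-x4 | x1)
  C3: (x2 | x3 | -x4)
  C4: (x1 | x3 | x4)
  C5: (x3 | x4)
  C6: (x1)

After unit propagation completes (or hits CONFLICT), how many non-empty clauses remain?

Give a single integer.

Answer: 0

Derivation:
unit clause [-4] forces x4=F; simplify:
  drop 4 from [1, 3, 4] -> [1, 3]
  drop 4 from [3, 4] -> [3]
  satisfied 3 clause(s); 3 remain; assigned so far: [4]
unit clause [3] forces x3=T; simplify:
  satisfied 2 clause(s); 1 remain; assigned so far: [3, 4]
unit clause [1] forces x1=T; simplify:
  satisfied 1 clause(s); 0 remain; assigned so far: [1, 3, 4]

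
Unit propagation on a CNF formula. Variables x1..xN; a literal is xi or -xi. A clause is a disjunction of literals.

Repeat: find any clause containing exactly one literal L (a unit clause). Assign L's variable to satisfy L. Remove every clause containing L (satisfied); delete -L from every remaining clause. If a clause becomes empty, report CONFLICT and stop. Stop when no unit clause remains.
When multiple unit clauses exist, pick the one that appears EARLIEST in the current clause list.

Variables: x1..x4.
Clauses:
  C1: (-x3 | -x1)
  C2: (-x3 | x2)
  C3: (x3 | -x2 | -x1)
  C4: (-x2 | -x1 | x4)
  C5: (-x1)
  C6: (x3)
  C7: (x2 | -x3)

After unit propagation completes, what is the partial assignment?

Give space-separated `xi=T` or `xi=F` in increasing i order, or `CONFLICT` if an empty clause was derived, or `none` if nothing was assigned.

Answer: x1=F x2=T x3=T

Derivation:
unit clause [-1] forces x1=F; simplify:
  satisfied 4 clause(s); 3 remain; assigned so far: [1]
unit clause [3] forces x3=T; simplify:
  drop -3 from [-3, 2] -> [2]
  drop -3 from [2, -3] -> [2]
  satisfied 1 clause(s); 2 remain; assigned so far: [1, 3]
unit clause [2] forces x2=T; simplify:
  satisfied 2 clause(s); 0 remain; assigned so far: [1, 2, 3]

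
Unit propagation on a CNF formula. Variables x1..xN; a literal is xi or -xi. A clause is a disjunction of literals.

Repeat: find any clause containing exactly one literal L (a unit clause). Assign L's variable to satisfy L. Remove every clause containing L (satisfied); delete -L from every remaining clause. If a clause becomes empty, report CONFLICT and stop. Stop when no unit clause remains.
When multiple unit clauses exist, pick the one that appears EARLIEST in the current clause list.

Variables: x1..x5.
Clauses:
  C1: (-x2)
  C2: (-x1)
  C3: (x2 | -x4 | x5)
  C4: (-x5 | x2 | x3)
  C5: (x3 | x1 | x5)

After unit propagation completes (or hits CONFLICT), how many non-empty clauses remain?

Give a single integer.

unit clause [-2] forces x2=F; simplify:
  drop 2 from [2, -4, 5] -> [-4, 5]
  drop 2 from [-5, 2, 3] -> [-5, 3]
  satisfied 1 clause(s); 4 remain; assigned so far: [2]
unit clause [-1] forces x1=F; simplify:
  drop 1 from [3, 1, 5] -> [3, 5]
  satisfied 1 clause(s); 3 remain; assigned so far: [1, 2]

Answer: 3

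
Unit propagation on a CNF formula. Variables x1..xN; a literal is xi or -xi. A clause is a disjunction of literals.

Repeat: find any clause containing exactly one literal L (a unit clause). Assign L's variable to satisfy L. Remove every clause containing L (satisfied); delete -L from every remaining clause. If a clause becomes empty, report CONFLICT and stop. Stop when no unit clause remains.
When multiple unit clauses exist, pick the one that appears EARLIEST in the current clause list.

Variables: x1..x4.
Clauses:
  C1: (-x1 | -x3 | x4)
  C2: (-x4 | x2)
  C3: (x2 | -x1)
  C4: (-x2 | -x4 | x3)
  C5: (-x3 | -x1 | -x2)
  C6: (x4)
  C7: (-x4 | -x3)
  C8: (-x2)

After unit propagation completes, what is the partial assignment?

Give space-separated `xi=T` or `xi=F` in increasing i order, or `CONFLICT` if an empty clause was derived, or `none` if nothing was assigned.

Answer: CONFLICT

Derivation:
unit clause [4] forces x4=T; simplify:
  drop -4 from [-4, 2] -> [2]
  drop -4 from [-2, -4, 3] -> [-2, 3]
  drop -4 from [-4, -3] -> [-3]
  satisfied 2 clause(s); 6 remain; assigned so far: [4]
unit clause [2] forces x2=T; simplify:
  drop -2 from [-2, 3] -> [3]
  drop -2 from [-3, -1, -2] -> [-3, -1]
  drop -2 from [-2] -> [] (empty!)
  satisfied 2 clause(s); 4 remain; assigned so far: [2, 4]
CONFLICT (empty clause)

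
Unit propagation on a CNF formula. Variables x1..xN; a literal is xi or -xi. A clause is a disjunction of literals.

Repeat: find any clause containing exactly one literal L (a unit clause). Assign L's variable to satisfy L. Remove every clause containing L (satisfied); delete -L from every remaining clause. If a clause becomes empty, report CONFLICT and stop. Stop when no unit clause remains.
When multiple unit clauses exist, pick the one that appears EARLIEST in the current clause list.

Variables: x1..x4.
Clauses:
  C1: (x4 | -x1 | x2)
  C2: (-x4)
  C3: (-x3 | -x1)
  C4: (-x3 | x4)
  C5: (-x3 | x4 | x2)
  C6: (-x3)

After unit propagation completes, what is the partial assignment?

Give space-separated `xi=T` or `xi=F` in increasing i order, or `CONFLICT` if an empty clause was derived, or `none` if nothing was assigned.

unit clause [-4] forces x4=F; simplify:
  drop 4 from [4, -1, 2] -> [-1, 2]
  drop 4 from [-3, 4] -> [-3]
  drop 4 from [-3, 4, 2] -> [-3, 2]
  satisfied 1 clause(s); 5 remain; assigned so far: [4]
unit clause [-3] forces x3=F; simplify:
  satisfied 4 clause(s); 1 remain; assigned so far: [3, 4]

Answer: x3=F x4=F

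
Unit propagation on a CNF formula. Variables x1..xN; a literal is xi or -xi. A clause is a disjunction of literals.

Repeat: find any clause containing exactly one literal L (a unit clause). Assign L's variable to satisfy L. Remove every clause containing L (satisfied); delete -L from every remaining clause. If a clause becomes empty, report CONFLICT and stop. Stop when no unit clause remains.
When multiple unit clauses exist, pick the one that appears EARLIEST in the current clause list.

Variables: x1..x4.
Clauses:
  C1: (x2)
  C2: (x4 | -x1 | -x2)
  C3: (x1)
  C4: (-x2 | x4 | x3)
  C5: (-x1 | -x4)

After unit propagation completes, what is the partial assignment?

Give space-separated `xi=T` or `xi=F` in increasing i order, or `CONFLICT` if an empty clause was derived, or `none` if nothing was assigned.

unit clause [2] forces x2=T; simplify:
  drop -2 from [4, -1, -2] -> [4, -1]
  drop -2 from [-2, 4, 3] -> [4, 3]
  satisfied 1 clause(s); 4 remain; assigned so far: [2]
unit clause [1] forces x1=T; simplify:
  drop -1 from [4, -1] -> [4]
  drop -1 from [-1, -4] -> [-4]
  satisfied 1 clause(s); 3 remain; assigned so far: [1, 2]
unit clause [4] forces x4=T; simplify:
  drop -4 from [-4] -> [] (empty!)
  satisfied 2 clause(s); 1 remain; assigned so far: [1, 2, 4]
CONFLICT (empty clause)

Answer: CONFLICT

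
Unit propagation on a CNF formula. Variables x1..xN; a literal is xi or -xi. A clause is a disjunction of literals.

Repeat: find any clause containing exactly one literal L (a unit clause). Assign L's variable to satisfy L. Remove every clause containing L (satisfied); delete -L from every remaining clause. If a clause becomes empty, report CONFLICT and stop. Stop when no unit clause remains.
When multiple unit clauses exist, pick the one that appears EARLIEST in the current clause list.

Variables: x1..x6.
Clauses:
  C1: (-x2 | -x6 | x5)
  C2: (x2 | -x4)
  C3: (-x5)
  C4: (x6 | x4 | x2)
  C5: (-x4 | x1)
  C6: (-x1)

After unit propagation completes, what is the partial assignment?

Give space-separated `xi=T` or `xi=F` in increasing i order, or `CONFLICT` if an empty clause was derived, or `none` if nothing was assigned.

unit clause [-5] forces x5=F; simplify:
  drop 5 from [-2, -6, 5] -> [-2, -6]
  satisfied 1 clause(s); 5 remain; assigned so far: [5]
unit clause [-1] forces x1=F; simplify:
  drop 1 from [-4, 1] -> [-4]
  satisfied 1 clause(s); 4 remain; assigned so far: [1, 5]
unit clause [-4] forces x4=F; simplify:
  drop 4 from [6, 4, 2] -> [6, 2]
  satisfied 2 clause(s); 2 remain; assigned so far: [1, 4, 5]

Answer: x1=F x4=F x5=F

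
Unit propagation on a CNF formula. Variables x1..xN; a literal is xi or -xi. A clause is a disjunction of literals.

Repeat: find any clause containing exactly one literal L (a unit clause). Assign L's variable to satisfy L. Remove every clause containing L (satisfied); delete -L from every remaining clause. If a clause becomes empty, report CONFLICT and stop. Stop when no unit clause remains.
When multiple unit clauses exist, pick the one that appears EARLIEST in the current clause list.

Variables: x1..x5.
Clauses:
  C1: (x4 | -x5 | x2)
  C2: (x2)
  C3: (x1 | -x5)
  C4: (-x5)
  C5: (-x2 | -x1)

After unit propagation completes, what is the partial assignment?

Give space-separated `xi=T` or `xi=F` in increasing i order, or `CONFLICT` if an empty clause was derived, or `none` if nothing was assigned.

Answer: x1=F x2=T x5=F

Derivation:
unit clause [2] forces x2=T; simplify:
  drop -2 from [-2, -1] -> [-1]
  satisfied 2 clause(s); 3 remain; assigned so far: [2]
unit clause [-5] forces x5=F; simplify:
  satisfied 2 clause(s); 1 remain; assigned so far: [2, 5]
unit clause [-1] forces x1=F; simplify:
  satisfied 1 clause(s); 0 remain; assigned so far: [1, 2, 5]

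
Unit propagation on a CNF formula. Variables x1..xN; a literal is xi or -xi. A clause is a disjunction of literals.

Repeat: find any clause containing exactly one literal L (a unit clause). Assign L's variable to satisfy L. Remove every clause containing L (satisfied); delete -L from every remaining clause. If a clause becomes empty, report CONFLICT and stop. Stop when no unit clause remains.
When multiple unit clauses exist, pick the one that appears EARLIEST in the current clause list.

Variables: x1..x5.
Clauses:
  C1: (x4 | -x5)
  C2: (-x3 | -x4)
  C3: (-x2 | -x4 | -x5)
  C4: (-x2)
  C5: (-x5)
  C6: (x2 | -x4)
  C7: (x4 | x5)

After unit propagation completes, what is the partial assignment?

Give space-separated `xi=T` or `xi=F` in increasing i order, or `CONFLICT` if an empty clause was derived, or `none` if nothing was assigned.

Answer: CONFLICT

Derivation:
unit clause [-2] forces x2=F; simplify:
  drop 2 from [2, -4] -> [-4]
  satisfied 2 clause(s); 5 remain; assigned so far: [2]
unit clause [-5] forces x5=F; simplify:
  drop 5 from [4, 5] -> [4]
  satisfied 2 clause(s); 3 remain; assigned so far: [2, 5]
unit clause [-4] forces x4=F; simplify:
  drop 4 from [4] -> [] (empty!)
  satisfied 2 clause(s); 1 remain; assigned so far: [2, 4, 5]
CONFLICT (empty clause)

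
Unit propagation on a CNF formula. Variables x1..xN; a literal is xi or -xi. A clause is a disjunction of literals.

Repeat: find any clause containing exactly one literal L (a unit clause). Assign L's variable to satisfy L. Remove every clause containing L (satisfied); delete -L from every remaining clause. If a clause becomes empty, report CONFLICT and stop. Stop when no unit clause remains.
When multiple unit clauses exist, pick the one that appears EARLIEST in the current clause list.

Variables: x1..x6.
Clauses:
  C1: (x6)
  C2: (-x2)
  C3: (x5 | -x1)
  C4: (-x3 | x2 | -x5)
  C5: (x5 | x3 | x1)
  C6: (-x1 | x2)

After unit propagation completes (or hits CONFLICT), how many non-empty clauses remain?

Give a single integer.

Answer: 2

Derivation:
unit clause [6] forces x6=T; simplify:
  satisfied 1 clause(s); 5 remain; assigned so far: [6]
unit clause [-2] forces x2=F; simplify:
  drop 2 from [-3, 2, -5] -> [-3, -5]
  drop 2 from [-1, 2] -> [-1]
  satisfied 1 clause(s); 4 remain; assigned so far: [2, 6]
unit clause [-1] forces x1=F; simplify:
  drop 1 from [5, 3, 1] -> [5, 3]
  satisfied 2 clause(s); 2 remain; assigned so far: [1, 2, 6]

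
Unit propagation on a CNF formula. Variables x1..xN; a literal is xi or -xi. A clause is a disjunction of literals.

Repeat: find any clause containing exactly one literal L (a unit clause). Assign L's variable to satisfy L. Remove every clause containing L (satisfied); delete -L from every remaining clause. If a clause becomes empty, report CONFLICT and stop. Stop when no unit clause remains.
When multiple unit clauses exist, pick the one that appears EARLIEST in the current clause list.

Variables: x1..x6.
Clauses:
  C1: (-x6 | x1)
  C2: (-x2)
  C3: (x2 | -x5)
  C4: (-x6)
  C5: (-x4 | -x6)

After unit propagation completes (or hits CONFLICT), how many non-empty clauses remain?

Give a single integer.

Answer: 0

Derivation:
unit clause [-2] forces x2=F; simplify:
  drop 2 from [2, -5] -> [-5]
  satisfied 1 clause(s); 4 remain; assigned so far: [2]
unit clause [-5] forces x5=F; simplify:
  satisfied 1 clause(s); 3 remain; assigned so far: [2, 5]
unit clause [-6] forces x6=F; simplify:
  satisfied 3 clause(s); 0 remain; assigned so far: [2, 5, 6]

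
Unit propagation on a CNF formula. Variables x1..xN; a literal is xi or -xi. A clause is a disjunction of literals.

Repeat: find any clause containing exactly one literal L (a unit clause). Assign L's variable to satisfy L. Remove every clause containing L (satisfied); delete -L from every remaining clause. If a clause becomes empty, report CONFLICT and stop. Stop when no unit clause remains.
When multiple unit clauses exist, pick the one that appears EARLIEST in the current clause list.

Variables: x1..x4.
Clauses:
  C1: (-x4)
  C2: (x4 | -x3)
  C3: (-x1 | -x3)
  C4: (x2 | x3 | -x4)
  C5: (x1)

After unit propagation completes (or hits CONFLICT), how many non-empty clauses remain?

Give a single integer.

Answer: 0

Derivation:
unit clause [-4] forces x4=F; simplify:
  drop 4 from [4, -3] -> [-3]
  satisfied 2 clause(s); 3 remain; assigned so far: [4]
unit clause [-3] forces x3=F; simplify:
  satisfied 2 clause(s); 1 remain; assigned so far: [3, 4]
unit clause [1] forces x1=T; simplify:
  satisfied 1 clause(s); 0 remain; assigned so far: [1, 3, 4]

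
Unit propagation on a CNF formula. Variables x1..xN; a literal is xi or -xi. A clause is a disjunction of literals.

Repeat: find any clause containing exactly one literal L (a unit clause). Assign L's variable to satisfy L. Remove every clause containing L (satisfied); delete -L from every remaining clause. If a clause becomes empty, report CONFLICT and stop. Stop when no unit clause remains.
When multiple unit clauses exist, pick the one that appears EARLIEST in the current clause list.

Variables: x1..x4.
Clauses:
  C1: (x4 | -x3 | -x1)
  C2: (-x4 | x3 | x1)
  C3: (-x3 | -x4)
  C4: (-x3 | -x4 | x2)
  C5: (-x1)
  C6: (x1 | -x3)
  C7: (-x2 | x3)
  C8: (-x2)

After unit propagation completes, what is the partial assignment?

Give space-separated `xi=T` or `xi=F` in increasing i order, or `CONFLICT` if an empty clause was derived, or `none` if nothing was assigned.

unit clause [-1] forces x1=F; simplify:
  drop 1 from [-4, 3, 1] -> [-4, 3]
  drop 1 from [1, -3] -> [-3]
  satisfied 2 clause(s); 6 remain; assigned so far: [1]
unit clause [-3] forces x3=F; simplify:
  drop 3 from [-4, 3] -> [-4]
  drop 3 from [-2, 3] -> [-2]
  satisfied 3 clause(s); 3 remain; assigned so far: [1, 3]
unit clause [-4] forces x4=F; simplify:
  satisfied 1 clause(s); 2 remain; assigned so far: [1, 3, 4]
unit clause [-2] forces x2=F; simplify:
  satisfied 2 clause(s); 0 remain; assigned so far: [1, 2, 3, 4]

Answer: x1=F x2=F x3=F x4=F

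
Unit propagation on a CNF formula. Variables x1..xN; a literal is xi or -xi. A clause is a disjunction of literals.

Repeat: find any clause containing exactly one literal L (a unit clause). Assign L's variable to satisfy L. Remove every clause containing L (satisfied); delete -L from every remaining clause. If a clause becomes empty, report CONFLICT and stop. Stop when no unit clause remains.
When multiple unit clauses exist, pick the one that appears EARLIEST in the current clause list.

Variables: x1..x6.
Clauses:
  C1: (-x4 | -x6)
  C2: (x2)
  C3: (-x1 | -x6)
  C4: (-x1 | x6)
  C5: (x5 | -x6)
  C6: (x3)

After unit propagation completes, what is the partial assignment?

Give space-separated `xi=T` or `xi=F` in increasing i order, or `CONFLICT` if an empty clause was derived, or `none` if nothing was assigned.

unit clause [2] forces x2=T; simplify:
  satisfied 1 clause(s); 5 remain; assigned so far: [2]
unit clause [3] forces x3=T; simplify:
  satisfied 1 clause(s); 4 remain; assigned so far: [2, 3]

Answer: x2=T x3=T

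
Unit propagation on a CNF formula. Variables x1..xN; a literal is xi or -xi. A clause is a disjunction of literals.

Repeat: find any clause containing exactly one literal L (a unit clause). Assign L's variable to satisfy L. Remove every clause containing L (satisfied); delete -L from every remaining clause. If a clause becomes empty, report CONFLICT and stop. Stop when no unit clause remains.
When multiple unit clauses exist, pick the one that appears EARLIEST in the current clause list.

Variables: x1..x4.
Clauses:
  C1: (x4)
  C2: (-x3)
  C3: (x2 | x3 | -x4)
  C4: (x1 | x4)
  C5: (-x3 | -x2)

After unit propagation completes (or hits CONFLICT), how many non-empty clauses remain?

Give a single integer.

unit clause [4] forces x4=T; simplify:
  drop -4 from [2, 3, -4] -> [2, 3]
  satisfied 2 clause(s); 3 remain; assigned so far: [4]
unit clause [-3] forces x3=F; simplify:
  drop 3 from [2, 3] -> [2]
  satisfied 2 clause(s); 1 remain; assigned so far: [3, 4]
unit clause [2] forces x2=T; simplify:
  satisfied 1 clause(s); 0 remain; assigned so far: [2, 3, 4]

Answer: 0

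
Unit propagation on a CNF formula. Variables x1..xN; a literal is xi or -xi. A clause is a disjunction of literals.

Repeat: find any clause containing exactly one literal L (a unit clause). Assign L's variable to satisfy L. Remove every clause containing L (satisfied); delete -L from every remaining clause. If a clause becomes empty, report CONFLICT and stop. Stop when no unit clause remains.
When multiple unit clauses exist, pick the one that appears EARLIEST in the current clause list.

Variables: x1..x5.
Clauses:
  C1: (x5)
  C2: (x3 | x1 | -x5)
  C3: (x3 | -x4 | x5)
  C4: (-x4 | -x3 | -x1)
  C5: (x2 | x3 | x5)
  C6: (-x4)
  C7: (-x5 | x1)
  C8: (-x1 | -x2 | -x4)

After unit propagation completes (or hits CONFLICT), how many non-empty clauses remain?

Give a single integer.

Answer: 0

Derivation:
unit clause [5] forces x5=T; simplify:
  drop -5 from [3, 1, -5] -> [3, 1]
  drop -5 from [-5, 1] -> [1]
  satisfied 3 clause(s); 5 remain; assigned so far: [5]
unit clause [-4] forces x4=F; simplify:
  satisfied 3 clause(s); 2 remain; assigned so far: [4, 5]
unit clause [1] forces x1=T; simplify:
  satisfied 2 clause(s); 0 remain; assigned so far: [1, 4, 5]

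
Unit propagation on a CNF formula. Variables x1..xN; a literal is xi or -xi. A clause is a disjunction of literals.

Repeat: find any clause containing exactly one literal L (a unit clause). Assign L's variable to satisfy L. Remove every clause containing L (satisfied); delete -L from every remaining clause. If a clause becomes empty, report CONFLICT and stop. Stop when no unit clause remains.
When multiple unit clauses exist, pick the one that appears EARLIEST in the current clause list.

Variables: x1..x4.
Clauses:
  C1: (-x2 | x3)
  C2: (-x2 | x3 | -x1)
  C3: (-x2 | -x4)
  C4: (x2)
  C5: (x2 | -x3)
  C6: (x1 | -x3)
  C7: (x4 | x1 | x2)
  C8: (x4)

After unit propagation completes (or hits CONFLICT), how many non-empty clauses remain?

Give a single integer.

unit clause [2] forces x2=T; simplify:
  drop -2 from [-2, 3] -> [3]
  drop -2 from [-2, 3, -1] -> [3, -1]
  drop -2 from [-2, -4] -> [-4]
  satisfied 3 clause(s); 5 remain; assigned so far: [2]
unit clause [3] forces x3=T; simplify:
  drop -3 from [1, -3] -> [1]
  satisfied 2 clause(s); 3 remain; assigned so far: [2, 3]
unit clause [-4] forces x4=F; simplify:
  drop 4 from [4] -> [] (empty!)
  satisfied 1 clause(s); 2 remain; assigned so far: [2, 3, 4]
CONFLICT (empty clause)

Answer: 1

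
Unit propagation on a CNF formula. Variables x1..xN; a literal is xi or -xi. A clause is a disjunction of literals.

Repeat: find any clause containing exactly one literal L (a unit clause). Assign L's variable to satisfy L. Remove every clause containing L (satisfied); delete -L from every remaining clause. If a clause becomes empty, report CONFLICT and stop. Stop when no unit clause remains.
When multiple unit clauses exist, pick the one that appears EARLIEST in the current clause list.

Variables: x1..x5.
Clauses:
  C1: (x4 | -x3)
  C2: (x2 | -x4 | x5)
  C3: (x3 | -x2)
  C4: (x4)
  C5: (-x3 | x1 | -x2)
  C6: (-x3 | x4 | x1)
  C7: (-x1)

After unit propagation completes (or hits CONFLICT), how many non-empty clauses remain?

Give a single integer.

unit clause [4] forces x4=T; simplify:
  drop -4 from [2, -4, 5] -> [2, 5]
  satisfied 3 clause(s); 4 remain; assigned so far: [4]
unit clause [-1] forces x1=F; simplify:
  drop 1 from [-3, 1, -2] -> [-3, -2]
  satisfied 1 clause(s); 3 remain; assigned so far: [1, 4]

Answer: 3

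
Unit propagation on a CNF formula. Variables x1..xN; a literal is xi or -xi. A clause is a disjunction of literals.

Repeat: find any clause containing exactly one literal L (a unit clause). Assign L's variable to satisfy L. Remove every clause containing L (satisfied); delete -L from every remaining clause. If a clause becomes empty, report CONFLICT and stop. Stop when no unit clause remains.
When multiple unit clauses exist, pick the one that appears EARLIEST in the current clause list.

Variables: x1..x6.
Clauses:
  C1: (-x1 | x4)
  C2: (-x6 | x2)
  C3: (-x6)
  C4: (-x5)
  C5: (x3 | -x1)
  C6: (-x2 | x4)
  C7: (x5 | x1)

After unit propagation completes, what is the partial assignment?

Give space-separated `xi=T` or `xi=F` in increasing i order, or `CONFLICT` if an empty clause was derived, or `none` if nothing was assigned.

unit clause [-6] forces x6=F; simplify:
  satisfied 2 clause(s); 5 remain; assigned so far: [6]
unit clause [-5] forces x5=F; simplify:
  drop 5 from [5, 1] -> [1]
  satisfied 1 clause(s); 4 remain; assigned so far: [5, 6]
unit clause [1] forces x1=T; simplify:
  drop -1 from [-1, 4] -> [4]
  drop -1 from [3, -1] -> [3]
  satisfied 1 clause(s); 3 remain; assigned so far: [1, 5, 6]
unit clause [4] forces x4=T; simplify:
  satisfied 2 clause(s); 1 remain; assigned so far: [1, 4, 5, 6]
unit clause [3] forces x3=T; simplify:
  satisfied 1 clause(s); 0 remain; assigned so far: [1, 3, 4, 5, 6]

Answer: x1=T x3=T x4=T x5=F x6=F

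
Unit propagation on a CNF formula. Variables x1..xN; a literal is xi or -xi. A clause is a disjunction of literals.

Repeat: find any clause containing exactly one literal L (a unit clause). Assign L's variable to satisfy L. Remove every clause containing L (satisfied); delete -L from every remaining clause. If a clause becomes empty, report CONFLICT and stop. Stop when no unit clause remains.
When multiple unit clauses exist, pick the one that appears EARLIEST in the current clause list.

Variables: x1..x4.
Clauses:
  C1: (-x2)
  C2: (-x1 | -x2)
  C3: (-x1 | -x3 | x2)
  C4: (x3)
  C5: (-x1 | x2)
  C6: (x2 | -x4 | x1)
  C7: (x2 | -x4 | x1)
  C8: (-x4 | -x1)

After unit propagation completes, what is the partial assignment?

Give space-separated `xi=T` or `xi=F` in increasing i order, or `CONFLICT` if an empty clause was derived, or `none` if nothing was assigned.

unit clause [-2] forces x2=F; simplify:
  drop 2 from [-1, -3, 2] -> [-1, -3]
  drop 2 from [-1, 2] -> [-1]
  drop 2 from [2, -4, 1] -> [-4, 1]
  drop 2 from [2, -4, 1] -> [-4, 1]
  satisfied 2 clause(s); 6 remain; assigned so far: [2]
unit clause [3] forces x3=T; simplify:
  drop -3 from [-1, -3] -> [-1]
  satisfied 1 clause(s); 5 remain; assigned so far: [2, 3]
unit clause [-1] forces x1=F; simplify:
  drop 1 from [-4, 1] -> [-4]
  drop 1 from [-4, 1] -> [-4]
  satisfied 3 clause(s); 2 remain; assigned so far: [1, 2, 3]
unit clause [-4] forces x4=F; simplify:
  satisfied 2 clause(s); 0 remain; assigned so far: [1, 2, 3, 4]

Answer: x1=F x2=F x3=T x4=F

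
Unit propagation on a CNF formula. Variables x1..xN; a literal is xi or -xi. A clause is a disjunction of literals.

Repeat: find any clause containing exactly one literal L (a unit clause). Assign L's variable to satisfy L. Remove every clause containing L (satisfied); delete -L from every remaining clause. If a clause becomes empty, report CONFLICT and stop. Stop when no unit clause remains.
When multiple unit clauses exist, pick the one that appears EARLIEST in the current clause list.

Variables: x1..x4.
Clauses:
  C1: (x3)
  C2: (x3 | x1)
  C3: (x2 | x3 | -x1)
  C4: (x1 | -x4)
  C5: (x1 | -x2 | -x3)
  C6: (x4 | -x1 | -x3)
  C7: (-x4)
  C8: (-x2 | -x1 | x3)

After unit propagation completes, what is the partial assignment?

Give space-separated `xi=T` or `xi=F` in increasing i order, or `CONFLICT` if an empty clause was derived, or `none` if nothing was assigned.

unit clause [3] forces x3=T; simplify:
  drop -3 from [1, -2, -3] -> [1, -2]
  drop -3 from [4, -1, -3] -> [4, -1]
  satisfied 4 clause(s); 4 remain; assigned so far: [3]
unit clause [-4] forces x4=F; simplify:
  drop 4 from [4, -1] -> [-1]
  satisfied 2 clause(s); 2 remain; assigned so far: [3, 4]
unit clause [-1] forces x1=F; simplify:
  drop 1 from [1, -2] -> [-2]
  satisfied 1 clause(s); 1 remain; assigned so far: [1, 3, 4]
unit clause [-2] forces x2=F; simplify:
  satisfied 1 clause(s); 0 remain; assigned so far: [1, 2, 3, 4]

Answer: x1=F x2=F x3=T x4=F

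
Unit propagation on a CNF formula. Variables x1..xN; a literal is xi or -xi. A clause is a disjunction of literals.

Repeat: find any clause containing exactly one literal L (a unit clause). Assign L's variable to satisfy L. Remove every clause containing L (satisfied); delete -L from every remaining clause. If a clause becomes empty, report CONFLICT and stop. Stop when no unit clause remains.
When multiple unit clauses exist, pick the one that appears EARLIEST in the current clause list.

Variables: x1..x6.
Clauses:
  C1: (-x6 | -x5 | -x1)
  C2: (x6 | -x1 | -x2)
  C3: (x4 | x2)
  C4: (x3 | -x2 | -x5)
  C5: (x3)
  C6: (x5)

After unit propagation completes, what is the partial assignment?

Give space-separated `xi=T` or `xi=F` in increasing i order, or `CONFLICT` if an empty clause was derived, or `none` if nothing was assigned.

Answer: x3=T x5=T

Derivation:
unit clause [3] forces x3=T; simplify:
  satisfied 2 clause(s); 4 remain; assigned so far: [3]
unit clause [5] forces x5=T; simplify:
  drop -5 from [-6, -5, -1] -> [-6, -1]
  satisfied 1 clause(s); 3 remain; assigned so far: [3, 5]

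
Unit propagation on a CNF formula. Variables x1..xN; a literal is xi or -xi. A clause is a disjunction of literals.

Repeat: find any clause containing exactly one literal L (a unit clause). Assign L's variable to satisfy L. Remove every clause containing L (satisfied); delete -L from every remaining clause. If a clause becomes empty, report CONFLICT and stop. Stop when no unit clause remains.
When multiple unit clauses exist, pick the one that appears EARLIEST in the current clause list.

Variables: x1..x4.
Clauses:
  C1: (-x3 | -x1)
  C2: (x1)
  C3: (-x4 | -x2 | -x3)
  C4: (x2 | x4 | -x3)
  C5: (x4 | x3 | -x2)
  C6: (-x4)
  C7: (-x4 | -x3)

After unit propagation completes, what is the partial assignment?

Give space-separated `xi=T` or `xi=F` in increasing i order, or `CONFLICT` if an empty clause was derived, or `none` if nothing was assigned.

unit clause [1] forces x1=T; simplify:
  drop -1 from [-3, -1] -> [-3]
  satisfied 1 clause(s); 6 remain; assigned so far: [1]
unit clause [-3] forces x3=F; simplify:
  drop 3 from [4, 3, -2] -> [4, -2]
  satisfied 4 clause(s); 2 remain; assigned so far: [1, 3]
unit clause [-4] forces x4=F; simplify:
  drop 4 from [4, -2] -> [-2]
  satisfied 1 clause(s); 1 remain; assigned so far: [1, 3, 4]
unit clause [-2] forces x2=F; simplify:
  satisfied 1 clause(s); 0 remain; assigned so far: [1, 2, 3, 4]

Answer: x1=T x2=F x3=F x4=F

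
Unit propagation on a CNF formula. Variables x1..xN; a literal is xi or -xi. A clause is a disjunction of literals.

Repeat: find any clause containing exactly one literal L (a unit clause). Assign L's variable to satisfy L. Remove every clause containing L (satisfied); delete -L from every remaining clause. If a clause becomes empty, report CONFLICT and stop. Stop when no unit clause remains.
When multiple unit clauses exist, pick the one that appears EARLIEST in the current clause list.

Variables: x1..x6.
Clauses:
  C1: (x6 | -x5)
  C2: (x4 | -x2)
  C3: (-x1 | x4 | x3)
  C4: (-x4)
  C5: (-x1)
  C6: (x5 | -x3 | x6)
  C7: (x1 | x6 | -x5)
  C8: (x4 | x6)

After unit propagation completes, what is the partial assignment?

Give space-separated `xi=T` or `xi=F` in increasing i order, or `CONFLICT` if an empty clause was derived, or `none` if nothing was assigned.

unit clause [-4] forces x4=F; simplify:
  drop 4 from [4, -2] -> [-2]
  drop 4 from [-1, 4, 3] -> [-1, 3]
  drop 4 from [4, 6] -> [6]
  satisfied 1 clause(s); 7 remain; assigned so far: [4]
unit clause [-2] forces x2=F; simplify:
  satisfied 1 clause(s); 6 remain; assigned so far: [2, 4]
unit clause [-1] forces x1=F; simplify:
  drop 1 from [1, 6, -5] -> [6, -5]
  satisfied 2 clause(s); 4 remain; assigned so far: [1, 2, 4]
unit clause [6] forces x6=T; simplify:
  satisfied 4 clause(s); 0 remain; assigned so far: [1, 2, 4, 6]

Answer: x1=F x2=F x4=F x6=T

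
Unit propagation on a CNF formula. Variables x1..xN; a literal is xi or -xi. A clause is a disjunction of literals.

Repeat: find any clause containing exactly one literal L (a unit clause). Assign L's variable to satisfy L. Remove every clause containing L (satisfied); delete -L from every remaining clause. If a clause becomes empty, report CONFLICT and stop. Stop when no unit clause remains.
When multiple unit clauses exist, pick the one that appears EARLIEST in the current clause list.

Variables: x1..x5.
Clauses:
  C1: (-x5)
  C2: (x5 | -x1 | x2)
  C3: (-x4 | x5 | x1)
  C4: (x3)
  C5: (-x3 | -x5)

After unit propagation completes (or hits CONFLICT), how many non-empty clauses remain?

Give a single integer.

unit clause [-5] forces x5=F; simplify:
  drop 5 from [5, -1, 2] -> [-1, 2]
  drop 5 from [-4, 5, 1] -> [-4, 1]
  satisfied 2 clause(s); 3 remain; assigned so far: [5]
unit clause [3] forces x3=T; simplify:
  satisfied 1 clause(s); 2 remain; assigned so far: [3, 5]

Answer: 2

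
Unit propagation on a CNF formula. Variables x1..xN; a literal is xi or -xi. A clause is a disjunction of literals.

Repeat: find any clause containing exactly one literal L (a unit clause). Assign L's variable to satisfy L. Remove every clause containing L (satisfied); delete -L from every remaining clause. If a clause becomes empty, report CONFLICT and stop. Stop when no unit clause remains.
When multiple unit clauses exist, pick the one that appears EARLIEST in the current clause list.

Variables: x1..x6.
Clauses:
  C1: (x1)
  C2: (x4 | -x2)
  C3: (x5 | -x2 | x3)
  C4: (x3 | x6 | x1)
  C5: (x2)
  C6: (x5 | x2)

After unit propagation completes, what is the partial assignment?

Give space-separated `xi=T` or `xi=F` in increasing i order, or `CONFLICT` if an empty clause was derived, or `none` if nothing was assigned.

Answer: x1=T x2=T x4=T

Derivation:
unit clause [1] forces x1=T; simplify:
  satisfied 2 clause(s); 4 remain; assigned so far: [1]
unit clause [2] forces x2=T; simplify:
  drop -2 from [4, -2] -> [4]
  drop -2 from [5, -2, 3] -> [5, 3]
  satisfied 2 clause(s); 2 remain; assigned so far: [1, 2]
unit clause [4] forces x4=T; simplify:
  satisfied 1 clause(s); 1 remain; assigned so far: [1, 2, 4]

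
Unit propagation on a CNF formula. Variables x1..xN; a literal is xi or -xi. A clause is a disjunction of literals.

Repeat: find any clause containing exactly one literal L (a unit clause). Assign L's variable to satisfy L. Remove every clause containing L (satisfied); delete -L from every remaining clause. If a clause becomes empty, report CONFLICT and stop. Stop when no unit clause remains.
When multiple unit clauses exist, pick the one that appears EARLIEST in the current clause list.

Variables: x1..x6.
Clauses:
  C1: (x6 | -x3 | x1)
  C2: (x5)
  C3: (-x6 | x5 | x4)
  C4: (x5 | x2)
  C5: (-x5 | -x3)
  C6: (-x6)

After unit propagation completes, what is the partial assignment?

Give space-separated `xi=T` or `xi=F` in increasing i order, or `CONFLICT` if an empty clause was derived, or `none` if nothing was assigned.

unit clause [5] forces x5=T; simplify:
  drop -5 from [-5, -3] -> [-3]
  satisfied 3 clause(s); 3 remain; assigned so far: [5]
unit clause [-3] forces x3=F; simplify:
  satisfied 2 clause(s); 1 remain; assigned so far: [3, 5]
unit clause [-6] forces x6=F; simplify:
  satisfied 1 clause(s); 0 remain; assigned so far: [3, 5, 6]

Answer: x3=F x5=T x6=F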